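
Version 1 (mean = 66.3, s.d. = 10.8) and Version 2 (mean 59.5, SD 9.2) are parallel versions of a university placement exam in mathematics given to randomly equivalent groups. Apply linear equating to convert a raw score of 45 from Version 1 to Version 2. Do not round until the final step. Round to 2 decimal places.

41.36

Linear equating: y = (SD_Y/SD_X)(x − M_X) + M_Y
y = (9.2/10.8)(45 − 66.3) + 59.5
y = 0.851852 × -21.3 + 59.5 = -18.1444 + 59.5 = 41.36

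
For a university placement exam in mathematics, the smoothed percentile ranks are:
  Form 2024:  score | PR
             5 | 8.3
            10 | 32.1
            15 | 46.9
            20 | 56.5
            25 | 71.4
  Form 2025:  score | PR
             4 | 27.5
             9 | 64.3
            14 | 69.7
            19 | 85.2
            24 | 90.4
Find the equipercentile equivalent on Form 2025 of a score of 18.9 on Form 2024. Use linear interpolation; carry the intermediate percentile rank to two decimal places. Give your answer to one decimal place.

PR of 18.9 on Form 2024: 46.9 + (18.9 − 15)/(20 − 15) × (56.5 − 46.9) = 54.39
On Form 2025, PR 54.39 falls between score 4 (PR 27.5) and 9 (PR 64.3).
Interpolate: 4 + (54.39 − 27.5)/(64.3 − 27.5) × (9 − 4) = 7.7

7.7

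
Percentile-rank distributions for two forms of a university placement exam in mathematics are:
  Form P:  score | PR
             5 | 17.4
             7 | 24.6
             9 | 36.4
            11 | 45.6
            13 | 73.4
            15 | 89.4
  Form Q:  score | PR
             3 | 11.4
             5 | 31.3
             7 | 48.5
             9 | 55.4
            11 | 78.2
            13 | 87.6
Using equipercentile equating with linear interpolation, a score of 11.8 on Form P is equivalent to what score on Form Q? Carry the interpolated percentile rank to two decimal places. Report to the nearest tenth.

PR of 11.8 on Form P: 45.6 + (11.8 − 11)/(13 − 11) × (73.4 − 45.6) = 56.72
On Form Q, PR 56.72 falls between score 9 (PR 55.4) and 11 (PR 78.2).
Interpolate: 9 + (56.72 − 55.4)/(78.2 − 55.4) × (11 − 9) = 9.1

9.1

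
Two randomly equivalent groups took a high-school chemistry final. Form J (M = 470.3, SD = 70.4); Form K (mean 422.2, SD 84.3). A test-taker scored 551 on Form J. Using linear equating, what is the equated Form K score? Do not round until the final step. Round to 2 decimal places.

Linear equating: y = (SD_Y/SD_X)(x − M_X) + M_Y
y = (84.3/70.4)(551 − 470.3) + 422.2
y = 1.197443 × 80.7 + 422.2 = 96.6337 + 422.2 = 518.83

518.83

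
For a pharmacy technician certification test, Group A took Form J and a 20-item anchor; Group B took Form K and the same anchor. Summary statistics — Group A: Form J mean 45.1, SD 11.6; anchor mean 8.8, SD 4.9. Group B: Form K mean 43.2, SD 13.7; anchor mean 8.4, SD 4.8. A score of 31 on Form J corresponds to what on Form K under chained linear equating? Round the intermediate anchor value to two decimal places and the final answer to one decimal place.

Form J → anchor (Group A): v = (4.9/11.6)(31 − 45.1) + 8.8 = 2.84
anchor → Form K (Group B): y = (13.7/4.8)(2.84 − 8.4) + 43.2 = 27.3

27.3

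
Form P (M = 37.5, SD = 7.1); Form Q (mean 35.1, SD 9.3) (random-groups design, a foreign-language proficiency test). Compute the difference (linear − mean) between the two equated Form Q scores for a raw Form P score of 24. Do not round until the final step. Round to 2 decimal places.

Mean-equated: 24 + (35.1 − 37.5) = 21.60
Linear-equated: (9.3/7.1)(24 − 37.5) + 35.1 = 17.417
Difference = 17.417 − 21.60 = -4.18

-4.18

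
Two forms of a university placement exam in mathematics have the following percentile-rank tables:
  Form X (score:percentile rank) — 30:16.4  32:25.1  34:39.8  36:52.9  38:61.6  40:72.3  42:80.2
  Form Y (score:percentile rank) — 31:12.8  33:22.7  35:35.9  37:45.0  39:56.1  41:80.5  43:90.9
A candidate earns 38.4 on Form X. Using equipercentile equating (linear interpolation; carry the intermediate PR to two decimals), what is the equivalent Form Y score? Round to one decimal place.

39.6

PR of 38.4 on Form X: 61.6 + (38.4 − 38)/(40 − 38) × (72.3 − 61.6) = 63.74
On Form Y, PR 63.74 falls between score 39 (PR 56.1) and 41 (PR 80.5).
Interpolate: 39 + (63.74 − 56.1)/(80.5 − 56.1) × (41 − 39) = 39.6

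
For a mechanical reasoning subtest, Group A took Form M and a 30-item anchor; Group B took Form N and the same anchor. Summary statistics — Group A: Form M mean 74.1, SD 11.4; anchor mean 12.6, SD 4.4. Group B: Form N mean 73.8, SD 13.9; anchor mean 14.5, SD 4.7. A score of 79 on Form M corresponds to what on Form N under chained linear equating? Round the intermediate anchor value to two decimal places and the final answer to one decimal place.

Form M → anchor (Group A): v = (4.4/11.4)(79 − 74.1) + 12.6 = 14.49
anchor → Form N (Group B): y = (13.9/4.7)(14.49 − 14.5) + 73.8 = 73.8

73.8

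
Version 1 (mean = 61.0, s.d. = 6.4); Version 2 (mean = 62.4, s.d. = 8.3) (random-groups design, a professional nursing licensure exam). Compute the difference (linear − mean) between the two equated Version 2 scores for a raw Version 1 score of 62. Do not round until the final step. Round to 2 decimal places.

Mean-equated: 62 + (62.4 − 61.0) = 63.40
Linear-equated: (8.3/6.4)(62 − 61.0) + 62.4 = 63.697
Difference = 63.697 − 63.40 = 0.30

0.30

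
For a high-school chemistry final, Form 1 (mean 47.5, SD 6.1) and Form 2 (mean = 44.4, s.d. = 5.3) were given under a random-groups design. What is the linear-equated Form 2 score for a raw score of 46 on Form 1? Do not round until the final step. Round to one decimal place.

43.1

Linear equating: y = (SD_Y/SD_X)(x − M_X) + M_Y
y = (5.3/6.1)(46 − 47.5) + 44.4
y = 0.868852 × -1.5 + 44.4 = -1.3033 + 44.4 = 43.1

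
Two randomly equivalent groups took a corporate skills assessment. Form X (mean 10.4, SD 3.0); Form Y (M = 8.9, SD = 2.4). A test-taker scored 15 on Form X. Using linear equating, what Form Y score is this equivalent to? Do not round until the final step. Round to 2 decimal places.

Linear equating: y = (SD_Y/SD_X)(x − M_X) + M_Y
y = (2.4/3.0)(15 − 10.4) + 8.9
y = 0.800000 × 4.6 + 8.9 = 3.6800 + 8.9 = 12.58

12.58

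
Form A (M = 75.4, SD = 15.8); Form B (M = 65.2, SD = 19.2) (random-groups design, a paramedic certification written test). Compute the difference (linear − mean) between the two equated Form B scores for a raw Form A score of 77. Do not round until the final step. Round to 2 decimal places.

0.34

Mean-equated: 77 + (65.2 − 75.4) = 66.80
Linear-equated: (19.2/15.8)(77 − 75.4) + 65.2 = 67.144
Difference = 67.144 − 66.80 = 0.34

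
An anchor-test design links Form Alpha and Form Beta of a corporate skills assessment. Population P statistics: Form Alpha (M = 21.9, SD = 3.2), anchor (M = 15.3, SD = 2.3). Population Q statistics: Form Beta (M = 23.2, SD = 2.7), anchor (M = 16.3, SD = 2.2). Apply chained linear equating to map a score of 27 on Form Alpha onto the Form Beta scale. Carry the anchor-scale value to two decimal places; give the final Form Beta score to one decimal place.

26.5

Form Alpha → anchor (Population P): v = (2.3/3.2)(27 − 21.9) + 15.3 = 18.97
anchor → Form Beta (Population Q): y = (2.7/2.2)(18.97 − 16.3) + 23.2 = 26.5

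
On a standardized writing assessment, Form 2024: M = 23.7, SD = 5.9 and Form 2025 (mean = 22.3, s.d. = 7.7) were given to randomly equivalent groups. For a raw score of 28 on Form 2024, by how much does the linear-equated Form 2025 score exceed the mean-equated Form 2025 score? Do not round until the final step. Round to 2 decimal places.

Mean-equated: 28 + (22.3 − 23.7) = 26.60
Linear-equated: (7.7/5.9)(28 − 23.7) + 22.3 = 27.912
Difference = 27.912 − 26.60 = 1.31

1.31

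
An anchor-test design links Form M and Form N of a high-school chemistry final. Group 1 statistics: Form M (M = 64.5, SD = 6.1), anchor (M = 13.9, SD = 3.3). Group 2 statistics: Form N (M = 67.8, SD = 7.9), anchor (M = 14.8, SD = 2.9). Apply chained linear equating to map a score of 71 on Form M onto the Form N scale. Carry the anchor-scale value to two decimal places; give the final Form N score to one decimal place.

Form M → anchor (Group 1): v = (3.3/6.1)(71 − 64.5) + 13.9 = 17.42
anchor → Form N (Group 2): y = (7.9/2.9)(17.42 − 14.8) + 67.8 = 74.9

74.9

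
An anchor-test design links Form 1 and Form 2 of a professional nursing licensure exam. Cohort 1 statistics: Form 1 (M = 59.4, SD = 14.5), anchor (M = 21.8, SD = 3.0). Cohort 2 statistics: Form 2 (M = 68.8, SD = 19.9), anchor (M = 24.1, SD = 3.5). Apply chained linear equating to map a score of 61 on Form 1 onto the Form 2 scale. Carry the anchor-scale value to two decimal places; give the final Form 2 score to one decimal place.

57.6

Form 1 → anchor (Cohort 1): v = (3.0/14.5)(61 − 59.4) + 21.8 = 22.13
anchor → Form 2 (Cohort 2): y = (19.9/3.5)(22.13 − 24.1) + 68.8 = 57.6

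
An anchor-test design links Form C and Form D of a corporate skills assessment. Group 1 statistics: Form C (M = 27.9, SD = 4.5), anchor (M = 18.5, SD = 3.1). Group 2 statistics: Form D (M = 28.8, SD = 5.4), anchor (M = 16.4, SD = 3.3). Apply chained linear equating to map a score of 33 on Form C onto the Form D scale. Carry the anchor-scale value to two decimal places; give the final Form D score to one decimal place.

Form C → anchor (Group 1): v = (3.1/4.5)(33 − 27.9) + 18.5 = 22.01
anchor → Form D (Group 2): y = (5.4/3.3)(22.01 − 16.4) + 28.8 = 38.0

38.0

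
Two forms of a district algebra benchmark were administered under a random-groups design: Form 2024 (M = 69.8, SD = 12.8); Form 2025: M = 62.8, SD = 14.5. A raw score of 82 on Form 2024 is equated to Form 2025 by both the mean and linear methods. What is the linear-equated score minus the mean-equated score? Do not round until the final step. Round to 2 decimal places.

Mean-equated: 82 + (62.8 − 69.8) = 75.00
Linear-equated: (14.5/12.8)(82 − 69.8) + 62.8 = 76.620
Difference = 76.620 − 75.00 = 1.62

1.62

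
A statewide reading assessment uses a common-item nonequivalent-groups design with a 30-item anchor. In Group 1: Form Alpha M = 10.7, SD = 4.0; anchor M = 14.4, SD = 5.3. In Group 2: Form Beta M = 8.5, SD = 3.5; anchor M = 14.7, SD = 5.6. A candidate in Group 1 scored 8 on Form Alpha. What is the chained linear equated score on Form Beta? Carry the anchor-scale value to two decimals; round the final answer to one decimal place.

6.1

Form Alpha → anchor (Group 1): v = (5.3/4.0)(8 − 10.7) + 14.4 = 10.82
anchor → Form Beta (Group 2): y = (3.5/5.6)(10.82 − 14.7) + 8.5 = 6.1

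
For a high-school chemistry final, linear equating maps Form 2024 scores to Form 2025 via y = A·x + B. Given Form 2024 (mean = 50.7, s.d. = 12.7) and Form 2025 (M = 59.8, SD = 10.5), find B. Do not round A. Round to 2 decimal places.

17.88

A = SD_Y / SD_X = 10.5 / 12.7 = 0.826772
B = M_Y − A·M_X = 59.8 − 0.826772 × 50.7 = 17.88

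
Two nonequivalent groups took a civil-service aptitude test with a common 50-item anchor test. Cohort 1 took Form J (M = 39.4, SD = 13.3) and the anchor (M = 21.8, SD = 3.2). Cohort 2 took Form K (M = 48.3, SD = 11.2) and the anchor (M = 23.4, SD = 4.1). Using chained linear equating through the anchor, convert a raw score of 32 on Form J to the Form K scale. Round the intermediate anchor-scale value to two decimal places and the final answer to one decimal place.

Form J → anchor (Cohort 1): v = (3.2/13.3)(32 − 39.4) + 21.8 = 20.02
anchor → Form K (Cohort 2): y = (11.2/4.1)(20.02 − 23.4) + 48.3 = 39.1

39.1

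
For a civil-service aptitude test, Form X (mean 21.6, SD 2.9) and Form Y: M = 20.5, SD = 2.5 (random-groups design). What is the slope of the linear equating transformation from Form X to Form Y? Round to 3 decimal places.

0.862

A = SD_Y / SD_X = 2.5 / 2.9 = 0.862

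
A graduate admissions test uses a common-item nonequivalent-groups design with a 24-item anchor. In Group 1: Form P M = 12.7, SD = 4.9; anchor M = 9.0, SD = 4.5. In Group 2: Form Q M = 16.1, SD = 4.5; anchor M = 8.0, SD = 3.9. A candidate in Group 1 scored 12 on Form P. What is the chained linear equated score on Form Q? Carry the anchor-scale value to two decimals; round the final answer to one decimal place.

16.5

Form P → anchor (Group 1): v = (4.5/4.9)(12 − 12.7) + 9.0 = 8.36
anchor → Form Q (Group 2): y = (4.5/3.9)(8.36 − 8.0) + 16.1 = 16.5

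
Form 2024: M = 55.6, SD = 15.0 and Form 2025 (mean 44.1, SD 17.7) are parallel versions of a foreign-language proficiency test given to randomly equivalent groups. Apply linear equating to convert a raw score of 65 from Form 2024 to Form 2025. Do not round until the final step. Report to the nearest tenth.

55.2

Linear equating: y = (SD_Y/SD_X)(x − M_X) + M_Y
y = (17.7/15.0)(65 − 55.6) + 44.1
y = 1.180000 × 9.4 + 44.1 = 11.0920 + 44.1 = 55.2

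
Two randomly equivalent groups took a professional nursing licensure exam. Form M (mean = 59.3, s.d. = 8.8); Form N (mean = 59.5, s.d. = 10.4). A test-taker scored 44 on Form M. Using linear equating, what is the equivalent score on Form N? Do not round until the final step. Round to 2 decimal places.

41.42

Linear equating: y = (SD_Y/SD_X)(x − M_X) + M_Y
y = (10.4/8.8)(44 − 59.3) + 59.5
y = 1.181818 × -15.3 + 59.5 = -18.0818 + 59.5 = 41.42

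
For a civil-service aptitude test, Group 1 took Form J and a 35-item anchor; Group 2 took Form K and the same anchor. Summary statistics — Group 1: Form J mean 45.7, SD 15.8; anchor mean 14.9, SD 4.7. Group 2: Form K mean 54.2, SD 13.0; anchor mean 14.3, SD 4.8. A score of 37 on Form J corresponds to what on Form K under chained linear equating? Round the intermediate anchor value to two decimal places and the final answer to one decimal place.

Form J → anchor (Group 1): v = (4.7/15.8)(37 − 45.7) + 14.9 = 12.31
anchor → Form K (Group 2): y = (13.0/4.8)(12.31 − 14.3) + 54.2 = 48.8

48.8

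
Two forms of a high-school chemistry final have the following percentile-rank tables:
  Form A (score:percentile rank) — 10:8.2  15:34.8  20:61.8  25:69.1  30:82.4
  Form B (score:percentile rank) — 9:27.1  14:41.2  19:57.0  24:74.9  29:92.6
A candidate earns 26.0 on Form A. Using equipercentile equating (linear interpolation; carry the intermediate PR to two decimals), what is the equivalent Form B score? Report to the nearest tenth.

PR of 26.0 on Form A: 69.1 + (26.0 − 25)/(30 − 25) × (82.4 − 69.1) = 71.76
On Form B, PR 71.76 falls between score 19 (PR 57.0) and 24 (PR 74.9).
Interpolate: 19 + (71.76 − 57.0)/(74.9 − 57.0) × (24 − 19) = 23.1

23.1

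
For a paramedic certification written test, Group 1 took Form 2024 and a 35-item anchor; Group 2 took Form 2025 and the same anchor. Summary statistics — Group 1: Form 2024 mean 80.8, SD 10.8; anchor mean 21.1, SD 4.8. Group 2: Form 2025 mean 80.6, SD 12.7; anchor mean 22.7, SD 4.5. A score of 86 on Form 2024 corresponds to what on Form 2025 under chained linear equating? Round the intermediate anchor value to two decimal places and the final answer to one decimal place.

82.6

Form 2024 → anchor (Group 1): v = (4.8/10.8)(86 − 80.8) + 21.1 = 23.41
anchor → Form 2025 (Group 2): y = (12.7/4.5)(23.41 − 22.7) + 80.6 = 82.6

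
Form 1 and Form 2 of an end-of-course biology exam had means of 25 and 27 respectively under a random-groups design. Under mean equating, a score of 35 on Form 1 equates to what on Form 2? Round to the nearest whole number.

Mean equating: y = x + (M_Y − M_X) = 35 + (27 − 25) = 37

37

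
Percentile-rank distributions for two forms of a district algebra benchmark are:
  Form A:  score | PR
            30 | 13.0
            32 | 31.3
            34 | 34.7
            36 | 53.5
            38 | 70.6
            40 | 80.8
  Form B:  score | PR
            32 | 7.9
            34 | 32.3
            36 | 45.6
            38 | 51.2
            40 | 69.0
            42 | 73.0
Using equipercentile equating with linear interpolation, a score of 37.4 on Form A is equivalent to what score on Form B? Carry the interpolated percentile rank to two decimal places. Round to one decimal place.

39.6

PR of 37.4 on Form A: 53.5 + (37.4 − 36)/(38 − 36) × (70.6 − 53.5) = 65.47
On Form B, PR 65.47 falls between score 38 (PR 51.2) and 40 (PR 69.0).
Interpolate: 38 + (65.47 − 51.2)/(69.0 − 51.2) × (40 − 38) = 39.6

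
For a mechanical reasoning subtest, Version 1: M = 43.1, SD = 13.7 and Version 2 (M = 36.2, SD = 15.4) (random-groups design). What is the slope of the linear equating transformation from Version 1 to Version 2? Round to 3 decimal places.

A = SD_Y / SD_X = 15.4 / 13.7 = 1.124

1.124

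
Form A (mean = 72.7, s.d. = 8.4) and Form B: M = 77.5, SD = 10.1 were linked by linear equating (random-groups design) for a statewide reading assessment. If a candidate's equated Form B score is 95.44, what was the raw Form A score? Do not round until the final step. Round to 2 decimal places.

Invert y = (SD_Y/SD_X)(x − M_X) + M_Y:
x = (SD_X/SD_Y)(y − M_Y) + M_X = (8.4/10.1)(95.44 − 77.5) + 72.7
x = 0.831683 × 17.940 + 72.7 = 87.62

87.62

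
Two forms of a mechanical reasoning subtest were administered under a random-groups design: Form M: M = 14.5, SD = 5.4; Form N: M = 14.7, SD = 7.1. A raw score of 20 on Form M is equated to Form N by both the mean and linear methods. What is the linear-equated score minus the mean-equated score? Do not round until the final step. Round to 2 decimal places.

Mean-equated: 20 + (14.7 − 14.5) = 20.20
Linear-equated: (7.1/5.4)(20 − 14.5) + 14.7 = 21.931
Difference = 21.931 − 20.20 = 1.73

1.73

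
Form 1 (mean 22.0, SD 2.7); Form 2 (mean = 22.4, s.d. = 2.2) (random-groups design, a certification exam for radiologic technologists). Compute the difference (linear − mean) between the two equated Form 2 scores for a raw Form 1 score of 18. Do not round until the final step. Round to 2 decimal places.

Mean-equated: 18 + (22.4 − 22.0) = 18.40
Linear-equated: (2.2/2.7)(18 − 22.0) + 22.4 = 19.141
Difference = 19.141 − 18.40 = 0.74

0.74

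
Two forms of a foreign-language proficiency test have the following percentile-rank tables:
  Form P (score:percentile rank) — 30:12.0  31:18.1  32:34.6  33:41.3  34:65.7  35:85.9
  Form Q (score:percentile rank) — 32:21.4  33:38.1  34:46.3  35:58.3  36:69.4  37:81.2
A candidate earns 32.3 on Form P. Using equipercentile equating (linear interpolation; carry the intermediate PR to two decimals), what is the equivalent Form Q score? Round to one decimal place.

PR of 32.3 on Form P: 34.6 + (32.3 − 32)/(33 − 32) × (41.3 − 34.6) = 36.61
On Form Q, PR 36.61 falls between score 32 (PR 21.4) and 33 (PR 38.1).
Interpolate: 32 + (36.61 − 21.4)/(38.1 − 21.4) × (33 − 32) = 32.9

32.9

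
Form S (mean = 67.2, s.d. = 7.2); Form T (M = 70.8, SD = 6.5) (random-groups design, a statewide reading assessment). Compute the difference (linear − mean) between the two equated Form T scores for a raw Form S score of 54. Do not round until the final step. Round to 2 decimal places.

1.28

Mean-equated: 54 + (70.8 − 67.2) = 57.60
Linear-equated: (6.5/7.2)(54 − 67.2) + 70.8 = 58.883
Difference = 58.883 − 57.60 = 1.28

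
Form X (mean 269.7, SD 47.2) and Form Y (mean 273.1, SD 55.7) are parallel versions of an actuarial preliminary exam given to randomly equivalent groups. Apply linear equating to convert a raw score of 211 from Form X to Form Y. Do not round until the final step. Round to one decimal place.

203.8

Linear equating: y = (SD_Y/SD_X)(x − M_X) + M_Y
y = (55.7/47.2)(211 − 269.7) + 273.1
y = 1.180085 × -58.7 + 273.1 = -69.2710 + 273.1 = 203.8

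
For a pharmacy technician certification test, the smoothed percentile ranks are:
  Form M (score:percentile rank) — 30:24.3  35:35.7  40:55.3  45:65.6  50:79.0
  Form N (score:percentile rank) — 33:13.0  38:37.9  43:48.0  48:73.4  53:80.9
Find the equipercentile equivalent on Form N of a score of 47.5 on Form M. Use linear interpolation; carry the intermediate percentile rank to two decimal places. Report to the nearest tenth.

PR of 47.5 on Form M: 65.6 + (47.5 − 45)/(50 − 45) × (79.0 − 65.6) = 72.30
On Form N, PR 72.30 falls between score 43 (PR 48.0) and 48 (PR 73.4).
Interpolate: 43 + (72.30 − 48.0)/(73.4 − 48.0) × (48 − 43) = 47.8

47.8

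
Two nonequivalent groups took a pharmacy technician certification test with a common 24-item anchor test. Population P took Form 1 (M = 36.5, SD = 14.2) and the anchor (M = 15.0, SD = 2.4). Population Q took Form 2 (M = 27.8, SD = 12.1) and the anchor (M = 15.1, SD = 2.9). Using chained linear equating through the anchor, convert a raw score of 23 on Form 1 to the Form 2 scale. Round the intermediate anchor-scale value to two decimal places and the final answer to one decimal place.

Form 1 → anchor (Population P): v = (2.4/14.2)(23 − 36.5) + 15.0 = 12.72
anchor → Form 2 (Population Q): y = (12.1/2.9)(12.72 − 15.1) + 27.8 = 17.9

17.9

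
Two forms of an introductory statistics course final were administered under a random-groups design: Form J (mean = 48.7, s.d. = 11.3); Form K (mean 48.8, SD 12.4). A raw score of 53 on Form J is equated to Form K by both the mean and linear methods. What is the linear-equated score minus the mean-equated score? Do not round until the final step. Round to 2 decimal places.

0.42

Mean-equated: 53 + (48.8 − 48.7) = 53.10
Linear-equated: (12.4/11.3)(53 − 48.7) + 48.8 = 53.519
Difference = 53.519 − 53.10 = 0.42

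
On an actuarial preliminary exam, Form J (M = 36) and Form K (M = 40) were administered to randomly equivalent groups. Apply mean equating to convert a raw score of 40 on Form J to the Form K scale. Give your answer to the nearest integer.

Mean equating: y = x + (M_Y − M_X) = 40 + (40 − 36) = 44

44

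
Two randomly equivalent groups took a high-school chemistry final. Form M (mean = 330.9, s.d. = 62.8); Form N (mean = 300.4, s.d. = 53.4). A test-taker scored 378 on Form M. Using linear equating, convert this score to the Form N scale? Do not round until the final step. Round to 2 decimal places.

340.45

Linear equating: y = (SD_Y/SD_X)(x − M_X) + M_Y
y = (53.4/62.8)(378 − 330.9) + 300.4
y = 0.850318 × 47.1 + 300.4 = 40.0500 + 300.4 = 340.45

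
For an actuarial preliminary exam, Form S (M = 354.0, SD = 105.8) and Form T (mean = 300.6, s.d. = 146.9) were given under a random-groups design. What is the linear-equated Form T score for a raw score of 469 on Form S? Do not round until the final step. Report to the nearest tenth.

460.3

Linear equating: y = (SD_Y/SD_X)(x − M_X) + M_Y
y = (146.9/105.8)(469 − 354.0) + 300.6
y = 1.388469 × 115.0 + 300.6 = 159.6739 + 300.6 = 460.3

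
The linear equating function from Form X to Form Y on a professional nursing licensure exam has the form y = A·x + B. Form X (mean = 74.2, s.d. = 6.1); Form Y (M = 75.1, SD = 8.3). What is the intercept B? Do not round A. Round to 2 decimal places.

-25.86

A = SD_Y / SD_X = 8.3 / 6.1 = 1.360656
B = M_Y − A·M_X = 75.1 − 1.360656 × 74.2 = -25.86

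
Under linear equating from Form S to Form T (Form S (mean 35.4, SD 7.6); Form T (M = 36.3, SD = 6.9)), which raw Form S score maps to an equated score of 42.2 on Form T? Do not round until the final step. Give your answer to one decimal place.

41.9

Invert y = (SD_Y/SD_X)(x − M_X) + M_Y:
x = (SD_X/SD_Y)(y − M_Y) + M_X = (7.6/6.9)(42.2 − 36.3) + 35.4
x = 1.101449 × 5.900 + 35.4 = 41.9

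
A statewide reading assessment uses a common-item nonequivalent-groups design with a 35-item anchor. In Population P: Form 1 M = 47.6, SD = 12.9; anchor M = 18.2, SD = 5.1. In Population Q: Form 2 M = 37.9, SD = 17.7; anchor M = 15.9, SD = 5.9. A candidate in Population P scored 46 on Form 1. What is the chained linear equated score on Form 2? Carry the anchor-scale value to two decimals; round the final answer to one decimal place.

42.9

Form 1 → anchor (Population P): v = (5.1/12.9)(46 − 47.6) + 18.2 = 17.57
anchor → Form 2 (Population Q): y = (17.7/5.9)(17.57 − 15.9) + 37.9 = 42.9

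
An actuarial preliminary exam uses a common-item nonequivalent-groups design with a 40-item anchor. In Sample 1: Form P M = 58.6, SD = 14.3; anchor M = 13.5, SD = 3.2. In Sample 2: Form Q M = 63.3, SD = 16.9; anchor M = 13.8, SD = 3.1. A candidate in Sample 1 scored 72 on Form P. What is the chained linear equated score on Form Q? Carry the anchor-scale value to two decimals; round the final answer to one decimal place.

Form P → anchor (Sample 1): v = (3.2/14.3)(72 − 58.6) + 13.5 = 16.50
anchor → Form Q (Sample 2): y = (16.9/3.1)(16.50 − 13.8) + 63.3 = 78.0

78.0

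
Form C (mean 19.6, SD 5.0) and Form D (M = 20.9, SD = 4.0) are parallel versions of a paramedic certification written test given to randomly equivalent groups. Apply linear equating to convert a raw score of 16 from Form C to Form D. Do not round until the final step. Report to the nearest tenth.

18.0

Linear equating: y = (SD_Y/SD_X)(x − M_X) + M_Y
y = (4.0/5.0)(16 − 19.6) + 20.9
y = 0.800000 × -3.6 + 20.9 = -2.8800 + 20.9 = 18.0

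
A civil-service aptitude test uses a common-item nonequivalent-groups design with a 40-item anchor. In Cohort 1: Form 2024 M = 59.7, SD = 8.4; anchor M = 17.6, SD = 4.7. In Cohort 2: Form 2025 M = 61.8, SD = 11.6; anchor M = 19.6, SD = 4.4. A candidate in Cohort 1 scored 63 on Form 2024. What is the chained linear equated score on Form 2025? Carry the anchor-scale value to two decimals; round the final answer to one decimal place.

61.4

Form 2024 → anchor (Cohort 1): v = (4.7/8.4)(63 − 59.7) + 17.6 = 19.45
anchor → Form 2025 (Cohort 2): y = (11.6/4.4)(19.45 − 19.6) + 61.8 = 61.4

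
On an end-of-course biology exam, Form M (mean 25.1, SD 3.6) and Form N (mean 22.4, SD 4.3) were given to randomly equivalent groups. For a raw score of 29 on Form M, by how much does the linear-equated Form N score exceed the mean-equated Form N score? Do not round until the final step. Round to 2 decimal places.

0.76

Mean-equated: 29 + (22.4 − 25.1) = 26.30
Linear-equated: (4.3/3.6)(29 − 25.1) + 22.4 = 27.058
Difference = 27.058 − 26.30 = 0.76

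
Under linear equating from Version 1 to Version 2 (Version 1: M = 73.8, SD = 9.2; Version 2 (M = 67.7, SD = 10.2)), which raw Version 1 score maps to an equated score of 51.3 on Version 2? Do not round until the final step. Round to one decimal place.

Invert y = (SD_Y/SD_X)(x − M_X) + M_Y:
x = (SD_X/SD_Y)(y − M_Y) + M_X = (9.2/10.2)(51.3 − 67.7) + 73.8
x = 0.901961 × -16.400 + 73.8 = 59.0

59.0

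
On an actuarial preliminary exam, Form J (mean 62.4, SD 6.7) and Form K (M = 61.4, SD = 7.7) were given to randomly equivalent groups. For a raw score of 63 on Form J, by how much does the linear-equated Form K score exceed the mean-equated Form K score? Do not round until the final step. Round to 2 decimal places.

Mean-equated: 63 + (61.4 − 62.4) = 62.00
Linear-equated: (7.7/6.7)(63 − 62.4) + 61.4 = 62.090
Difference = 62.090 − 62.00 = 0.09

0.09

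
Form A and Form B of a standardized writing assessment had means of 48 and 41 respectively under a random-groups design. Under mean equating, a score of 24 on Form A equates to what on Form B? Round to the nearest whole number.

17

Mean equating: y = x + (M_Y − M_X) = 24 + (41 − 48) = 17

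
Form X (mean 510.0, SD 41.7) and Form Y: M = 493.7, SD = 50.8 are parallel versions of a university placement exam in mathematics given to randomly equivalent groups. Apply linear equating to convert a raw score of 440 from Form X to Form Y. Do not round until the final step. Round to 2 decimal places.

408.42

Linear equating: y = (SD_Y/SD_X)(x − M_X) + M_Y
y = (50.8/41.7)(440 − 510.0) + 493.7
y = 1.218225 × -70.0 + 493.7 = -85.2758 + 493.7 = 408.42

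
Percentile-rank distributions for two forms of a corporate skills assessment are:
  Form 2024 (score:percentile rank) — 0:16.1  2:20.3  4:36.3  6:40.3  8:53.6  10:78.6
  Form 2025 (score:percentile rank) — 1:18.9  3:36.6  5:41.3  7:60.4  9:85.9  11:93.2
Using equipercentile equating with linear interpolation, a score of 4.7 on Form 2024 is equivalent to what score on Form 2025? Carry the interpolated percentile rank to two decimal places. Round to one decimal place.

PR of 4.7 on Form 2024: 36.3 + (4.7 − 4)/(6 − 4) × (40.3 − 36.3) = 37.70
On Form 2025, PR 37.70 falls between score 3 (PR 36.6) and 5 (PR 41.3).
Interpolate: 3 + (37.70 − 36.6)/(41.3 − 36.6) × (5 − 3) = 3.5

3.5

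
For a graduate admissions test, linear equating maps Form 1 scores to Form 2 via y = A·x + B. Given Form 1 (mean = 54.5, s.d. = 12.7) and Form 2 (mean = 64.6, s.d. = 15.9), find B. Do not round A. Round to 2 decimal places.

A = SD_Y / SD_X = 15.9 / 12.7 = 1.251969
B = M_Y − A·M_X = 64.6 − 1.251969 × 54.5 = -3.63

-3.63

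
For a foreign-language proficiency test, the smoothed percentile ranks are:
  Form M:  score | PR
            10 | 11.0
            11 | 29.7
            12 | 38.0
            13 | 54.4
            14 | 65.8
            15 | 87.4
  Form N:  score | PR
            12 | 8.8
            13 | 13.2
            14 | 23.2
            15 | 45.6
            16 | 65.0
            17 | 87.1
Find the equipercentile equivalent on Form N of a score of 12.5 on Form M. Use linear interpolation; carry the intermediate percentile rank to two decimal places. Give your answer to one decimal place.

15.0

PR of 12.5 on Form M: 38.0 + (12.5 − 12)/(13 − 12) × (54.4 − 38.0) = 46.20
On Form N, PR 46.20 falls between score 15 (PR 45.6) and 16 (PR 65.0).
Interpolate: 15 + (46.20 − 45.6)/(65.0 − 45.6) × (16 − 15) = 15.0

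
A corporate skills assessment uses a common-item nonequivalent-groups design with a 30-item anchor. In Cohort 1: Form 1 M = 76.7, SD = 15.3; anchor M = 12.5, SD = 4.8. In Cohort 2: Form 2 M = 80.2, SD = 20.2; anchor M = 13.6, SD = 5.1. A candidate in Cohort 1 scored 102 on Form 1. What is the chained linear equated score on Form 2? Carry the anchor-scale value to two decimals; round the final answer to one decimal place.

107.3

Form 1 → anchor (Cohort 1): v = (4.8/15.3)(102 − 76.7) + 12.5 = 20.44
anchor → Form 2 (Cohort 2): y = (20.2/5.1)(20.44 − 13.6) + 80.2 = 107.3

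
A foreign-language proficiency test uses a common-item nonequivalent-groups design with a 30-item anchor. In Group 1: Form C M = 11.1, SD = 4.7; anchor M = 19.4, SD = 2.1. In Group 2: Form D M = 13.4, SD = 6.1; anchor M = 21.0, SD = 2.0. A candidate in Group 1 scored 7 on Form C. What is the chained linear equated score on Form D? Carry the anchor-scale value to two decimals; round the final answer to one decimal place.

Form C → anchor (Group 1): v = (2.1/4.7)(7 − 11.1) + 19.4 = 17.57
anchor → Form D (Group 2): y = (6.1/2.0)(17.57 − 21.0) + 13.4 = 2.9

2.9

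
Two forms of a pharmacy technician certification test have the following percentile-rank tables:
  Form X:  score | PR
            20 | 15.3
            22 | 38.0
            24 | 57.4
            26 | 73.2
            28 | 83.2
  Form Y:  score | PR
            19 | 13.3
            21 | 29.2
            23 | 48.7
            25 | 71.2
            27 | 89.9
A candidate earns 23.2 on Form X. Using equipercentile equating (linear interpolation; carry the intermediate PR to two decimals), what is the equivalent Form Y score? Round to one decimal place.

23.1

PR of 23.2 on Form X: 38.0 + (23.2 − 22)/(24 − 22) × (57.4 − 38.0) = 49.64
On Form Y, PR 49.64 falls between score 23 (PR 48.7) and 25 (PR 71.2).
Interpolate: 23 + (49.64 − 48.7)/(71.2 − 48.7) × (25 − 23) = 23.1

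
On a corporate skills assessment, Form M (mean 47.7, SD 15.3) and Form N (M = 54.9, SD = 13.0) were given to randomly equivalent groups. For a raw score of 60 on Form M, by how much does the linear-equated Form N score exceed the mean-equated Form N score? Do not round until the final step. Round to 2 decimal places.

-1.85

Mean-equated: 60 + (54.9 − 47.7) = 67.20
Linear-equated: (13.0/15.3)(60 − 47.7) + 54.9 = 65.351
Difference = 65.351 − 67.20 = -1.85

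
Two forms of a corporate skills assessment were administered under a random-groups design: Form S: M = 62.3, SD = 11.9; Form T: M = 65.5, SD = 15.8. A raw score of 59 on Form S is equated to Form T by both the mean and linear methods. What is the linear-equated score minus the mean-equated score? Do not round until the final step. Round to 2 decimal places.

-1.08

Mean-equated: 59 + (65.5 − 62.3) = 62.20
Linear-equated: (15.8/11.9)(59 − 62.3) + 65.5 = 61.118
Difference = 61.118 − 62.20 = -1.08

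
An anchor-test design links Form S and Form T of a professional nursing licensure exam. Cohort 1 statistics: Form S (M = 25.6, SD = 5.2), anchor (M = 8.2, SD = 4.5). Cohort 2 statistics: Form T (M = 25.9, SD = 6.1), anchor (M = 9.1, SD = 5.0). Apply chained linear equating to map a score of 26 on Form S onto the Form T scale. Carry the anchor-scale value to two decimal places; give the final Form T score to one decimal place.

Form S → anchor (Cohort 1): v = (4.5/5.2)(26 − 25.6) + 8.2 = 8.55
anchor → Form T (Cohort 2): y = (6.1/5.0)(8.55 − 9.1) + 25.9 = 25.2

25.2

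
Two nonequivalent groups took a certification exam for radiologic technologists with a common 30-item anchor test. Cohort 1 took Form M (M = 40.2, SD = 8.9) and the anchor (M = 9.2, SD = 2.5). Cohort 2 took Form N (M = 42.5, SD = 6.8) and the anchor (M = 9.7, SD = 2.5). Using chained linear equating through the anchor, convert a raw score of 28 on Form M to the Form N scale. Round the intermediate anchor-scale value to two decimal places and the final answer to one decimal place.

31.8

Form M → anchor (Cohort 1): v = (2.5/8.9)(28 − 40.2) + 9.2 = 5.77
anchor → Form N (Cohort 2): y = (6.8/2.5)(5.77 − 9.7) + 42.5 = 31.8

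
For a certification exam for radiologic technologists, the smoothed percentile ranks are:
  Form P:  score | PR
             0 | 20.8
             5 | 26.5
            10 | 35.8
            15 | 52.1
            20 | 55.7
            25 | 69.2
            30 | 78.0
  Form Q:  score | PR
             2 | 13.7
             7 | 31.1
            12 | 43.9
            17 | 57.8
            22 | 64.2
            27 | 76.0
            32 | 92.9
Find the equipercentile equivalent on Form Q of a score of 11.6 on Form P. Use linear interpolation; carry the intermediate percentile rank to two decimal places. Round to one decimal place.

10.9

PR of 11.6 on Form P: 35.8 + (11.6 − 10)/(15 − 10) × (52.1 − 35.8) = 41.02
On Form Q, PR 41.02 falls between score 7 (PR 31.1) and 12 (PR 43.9).
Interpolate: 7 + (41.02 − 31.1)/(43.9 − 31.1) × (12 − 7) = 10.9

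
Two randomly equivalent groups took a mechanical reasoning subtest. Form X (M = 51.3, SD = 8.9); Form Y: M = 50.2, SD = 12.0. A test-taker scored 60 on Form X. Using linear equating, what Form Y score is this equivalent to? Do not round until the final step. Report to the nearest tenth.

61.9

Linear equating: y = (SD_Y/SD_X)(x − M_X) + M_Y
y = (12.0/8.9)(60 − 51.3) + 50.2
y = 1.348315 × 8.7 + 50.2 = 11.7303 + 50.2 = 61.9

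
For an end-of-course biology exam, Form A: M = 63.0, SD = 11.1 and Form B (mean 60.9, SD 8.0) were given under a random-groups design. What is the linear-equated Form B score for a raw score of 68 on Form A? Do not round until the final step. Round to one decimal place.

64.5

Linear equating: y = (SD_Y/SD_X)(x − M_X) + M_Y
y = (8.0/11.1)(68 − 63.0) + 60.9
y = 0.720721 × 5.0 + 60.9 = 3.6036 + 60.9 = 64.5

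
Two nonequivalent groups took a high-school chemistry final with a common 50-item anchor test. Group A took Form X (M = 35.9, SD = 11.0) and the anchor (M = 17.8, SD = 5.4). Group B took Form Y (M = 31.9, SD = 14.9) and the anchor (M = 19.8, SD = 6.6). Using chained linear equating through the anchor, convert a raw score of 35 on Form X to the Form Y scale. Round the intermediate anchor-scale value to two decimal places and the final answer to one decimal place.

26.4

Form X → anchor (Group A): v = (5.4/11.0)(35 − 35.9) + 17.8 = 17.36
anchor → Form Y (Group B): y = (14.9/6.6)(17.36 − 19.8) + 31.9 = 26.4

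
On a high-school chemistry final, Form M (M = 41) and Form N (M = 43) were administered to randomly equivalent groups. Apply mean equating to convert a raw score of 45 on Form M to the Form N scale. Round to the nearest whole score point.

47

Mean equating: y = x + (M_Y − M_X) = 45 + (43 − 41) = 47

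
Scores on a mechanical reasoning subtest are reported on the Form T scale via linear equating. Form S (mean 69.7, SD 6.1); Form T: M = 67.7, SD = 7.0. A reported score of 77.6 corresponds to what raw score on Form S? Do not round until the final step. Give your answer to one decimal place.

78.3

Invert y = (SD_Y/SD_X)(x − M_X) + M_Y:
x = (SD_X/SD_Y)(y − M_Y) + M_X = (6.1/7.0)(77.6 − 67.7) + 69.7
x = 0.871429 × 9.900 + 69.7 = 78.3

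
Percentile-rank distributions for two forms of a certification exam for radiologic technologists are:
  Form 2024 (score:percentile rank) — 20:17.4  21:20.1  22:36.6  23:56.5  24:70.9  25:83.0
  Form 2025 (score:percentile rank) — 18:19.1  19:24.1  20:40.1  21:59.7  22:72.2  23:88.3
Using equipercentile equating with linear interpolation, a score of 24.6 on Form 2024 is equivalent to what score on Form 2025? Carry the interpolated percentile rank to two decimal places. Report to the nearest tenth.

PR of 24.6 on Form 2024: 70.9 + (24.6 − 24)/(25 − 24) × (83.0 − 70.9) = 78.16
On Form 2025, PR 78.16 falls between score 22 (PR 72.2) and 23 (PR 88.3).
Interpolate: 22 + (78.16 − 72.2)/(88.3 − 72.2) × (23 − 22) = 22.4

22.4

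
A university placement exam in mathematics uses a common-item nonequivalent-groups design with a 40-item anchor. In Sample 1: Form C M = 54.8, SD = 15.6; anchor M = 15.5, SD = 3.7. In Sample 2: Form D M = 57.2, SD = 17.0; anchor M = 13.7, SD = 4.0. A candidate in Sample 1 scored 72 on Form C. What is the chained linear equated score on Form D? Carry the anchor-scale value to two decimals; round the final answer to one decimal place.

82.2

Form C → anchor (Sample 1): v = (3.7/15.6)(72 − 54.8) + 15.5 = 19.58
anchor → Form D (Sample 2): y = (17.0/4.0)(19.58 − 13.7) + 57.2 = 82.2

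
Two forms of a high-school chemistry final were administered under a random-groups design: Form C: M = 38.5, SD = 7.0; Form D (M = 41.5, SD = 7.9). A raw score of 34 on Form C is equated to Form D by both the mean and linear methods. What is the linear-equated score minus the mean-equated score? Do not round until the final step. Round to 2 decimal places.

-0.58

Mean-equated: 34 + (41.5 − 38.5) = 37.00
Linear-equated: (7.9/7.0)(34 − 38.5) + 41.5 = 36.421
Difference = 36.421 − 37.00 = -0.58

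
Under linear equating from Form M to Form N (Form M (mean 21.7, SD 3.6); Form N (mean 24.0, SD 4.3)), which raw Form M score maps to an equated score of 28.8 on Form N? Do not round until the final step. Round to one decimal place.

Invert y = (SD_Y/SD_X)(x − M_X) + M_Y:
x = (SD_X/SD_Y)(y − M_Y) + M_X = (3.6/4.3)(28.8 − 24.0) + 21.7
x = 0.837209 × 4.800 + 21.7 = 25.7

25.7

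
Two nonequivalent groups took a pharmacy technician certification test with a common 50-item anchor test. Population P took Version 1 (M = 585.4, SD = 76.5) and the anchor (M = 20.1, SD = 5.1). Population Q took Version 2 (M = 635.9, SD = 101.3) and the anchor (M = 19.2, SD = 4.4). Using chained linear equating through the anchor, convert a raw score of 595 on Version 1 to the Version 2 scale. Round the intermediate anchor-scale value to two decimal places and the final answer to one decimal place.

Version 1 → anchor (Population P): v = (5.1/76.5)(595 − 585.4) + 20.1 = 20.74
anchor → Version 2 (Population Q): y = (101.3/4.4)(20.74 − 19.2) + 635.9 = 671.4

671.4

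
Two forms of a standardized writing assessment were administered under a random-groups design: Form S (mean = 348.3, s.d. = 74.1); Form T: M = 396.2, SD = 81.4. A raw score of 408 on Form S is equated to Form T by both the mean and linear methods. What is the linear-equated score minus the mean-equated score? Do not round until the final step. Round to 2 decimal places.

Mean-equated: 408 + (396.2 − 348.3) = 455.90
Linear-equated: (81.4/74.1)(408 − 348.3) + 396.2 = 461.781
Difference = 461.781 − 455.90 = 5.88

5.88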